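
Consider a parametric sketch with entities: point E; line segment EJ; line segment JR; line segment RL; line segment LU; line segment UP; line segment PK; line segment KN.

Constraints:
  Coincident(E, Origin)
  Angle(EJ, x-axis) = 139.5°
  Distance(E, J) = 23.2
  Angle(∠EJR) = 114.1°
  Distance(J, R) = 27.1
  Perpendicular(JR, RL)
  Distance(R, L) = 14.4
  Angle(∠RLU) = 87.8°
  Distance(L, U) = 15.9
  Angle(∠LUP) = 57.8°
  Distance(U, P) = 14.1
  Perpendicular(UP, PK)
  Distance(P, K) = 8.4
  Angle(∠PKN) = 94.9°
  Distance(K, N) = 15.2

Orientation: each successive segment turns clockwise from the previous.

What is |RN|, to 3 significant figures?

21.8

E is at the origin; EJ runs at 139.5° with length 23.2, so J = (-17.6, 15.1). ∠EJR = 114.1° gives JR at 73.6° from the x-axis; with |JR| = 27.1, R = (-9.99, 41.1). JR is perpendicular to RL, so RL runs at -16.4°; with |RL| = 14.4, L = (3.82, 37.0). ∠RLU = 87.8° gives LU at -109° from the x-axis; with |LU| = 15.9, U = (-1.25, 21.9). ∠LUP = 57.8° gives UP at 129° from the x-axis; with |UP| = 14.1, P = (-10.2, 32.9). UP ⟂ PK, so PK runs at 39.2°; with |PK| = 8.4, K = (-3.65, 38.2). ∠PKN = 94.9° gives KN at -45.9° from the x-axis; with |KN| = 15.2, N = (6.93, 27.2). Then |RN| = |N − R| = 21.8.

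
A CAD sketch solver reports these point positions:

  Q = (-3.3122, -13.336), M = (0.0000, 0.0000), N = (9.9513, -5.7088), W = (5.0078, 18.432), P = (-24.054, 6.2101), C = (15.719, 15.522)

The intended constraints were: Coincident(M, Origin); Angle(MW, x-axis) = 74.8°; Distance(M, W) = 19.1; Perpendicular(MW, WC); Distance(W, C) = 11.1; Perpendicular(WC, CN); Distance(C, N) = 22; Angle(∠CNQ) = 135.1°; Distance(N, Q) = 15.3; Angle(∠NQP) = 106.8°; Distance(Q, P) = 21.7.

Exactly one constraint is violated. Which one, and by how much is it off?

Distance(Q, P) = 21.7 — off by 6.80.

M = (0.00, 0.00) ✓; MW at 74.80° ✓; |MW| = 19.10 ✓; ∠(MW, WC) = 90.00° ✓; |WC| = 11.10 ✓; ∠(WC, CN) = 90.00° ✓; |CN| = 22.00 ✓; ∠CNQ = 135.1° ✓; |NQ| = 15.30 ✓; ∠NQP = 106.8° ✓; |QP| = 28.50 ✗.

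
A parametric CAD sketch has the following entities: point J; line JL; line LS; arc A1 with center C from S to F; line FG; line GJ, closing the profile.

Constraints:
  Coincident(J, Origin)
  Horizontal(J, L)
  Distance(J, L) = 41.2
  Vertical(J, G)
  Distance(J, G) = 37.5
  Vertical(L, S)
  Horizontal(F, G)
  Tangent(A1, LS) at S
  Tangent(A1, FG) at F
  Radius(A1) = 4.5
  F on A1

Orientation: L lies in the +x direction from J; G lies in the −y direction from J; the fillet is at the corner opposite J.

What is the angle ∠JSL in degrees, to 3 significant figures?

51.3°

J is at the origin; J and L share the same y with |JL| = 41.2 and L on the +x side, so L = (41.2, 0.00). JG is vertical with |JG| = 37.5 and G on the −y side, so G = (0.00, -37.5). The virtual corner opposite J is at (41.2, -37.5). Since A1 is tangent to LS there, CS ⟂ LS and tangency of A1 to FG means the radius CF is perpendicular to FG, with radius 4.5, so the center C sits 4.5 in from both sides at C = (36.7, -33.0). That places the tangent points at S = (41.2, -33.0) on LS and F = (36.7, -37.5) on FG. Then cos ∠JSL = SJ·SL / (|SJ||SL|), giving 51.3°.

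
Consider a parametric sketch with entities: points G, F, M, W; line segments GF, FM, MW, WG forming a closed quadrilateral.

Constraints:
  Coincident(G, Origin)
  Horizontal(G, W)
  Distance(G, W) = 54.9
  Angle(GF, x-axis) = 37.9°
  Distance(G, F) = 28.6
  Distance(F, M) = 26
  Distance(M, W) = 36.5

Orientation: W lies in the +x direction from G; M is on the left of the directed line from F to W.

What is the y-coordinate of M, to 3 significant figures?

34.3

Checks: |FM| = 26.00 ✓; |MW| = 36.50 ✓.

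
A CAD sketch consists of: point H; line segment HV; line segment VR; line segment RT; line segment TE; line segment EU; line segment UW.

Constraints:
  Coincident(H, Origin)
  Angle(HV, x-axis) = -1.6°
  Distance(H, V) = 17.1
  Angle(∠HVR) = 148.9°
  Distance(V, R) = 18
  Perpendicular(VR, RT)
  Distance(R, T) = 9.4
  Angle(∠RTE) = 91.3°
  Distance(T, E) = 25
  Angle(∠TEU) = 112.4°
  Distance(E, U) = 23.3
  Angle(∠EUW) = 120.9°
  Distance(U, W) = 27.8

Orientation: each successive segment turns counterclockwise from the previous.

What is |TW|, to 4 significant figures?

47.11

H is at the origin; HV runs at -1.6° with length 17.1, so V = (17.09, -0.4775). ∠HVR = 148.9° gives VR at 29.50° from the x-axis; with |VR| = 18.0, R = (32.76, 8.386). The perpendicularity gives RT at right angles to VR, so RT runs at 119.5°; with |RT| = 9.4, T = (28.13, 16.57). ∠RTE = 91.3° gives TE at -151.8° from the x-axis; with |TE| = 25.0, E = (6.098, 4.754). ∠TEU = 112.4° gives EU at -84.20° from the x-axis; with |EU| = 23.3, U = (8.453, -18.43). ∠EUW = 120.9° gives UW at -25.10° from the x-axis; with |UW| = 27.8, W = (33.63, -30.22). Then |TW| = |W − T| = 47.11.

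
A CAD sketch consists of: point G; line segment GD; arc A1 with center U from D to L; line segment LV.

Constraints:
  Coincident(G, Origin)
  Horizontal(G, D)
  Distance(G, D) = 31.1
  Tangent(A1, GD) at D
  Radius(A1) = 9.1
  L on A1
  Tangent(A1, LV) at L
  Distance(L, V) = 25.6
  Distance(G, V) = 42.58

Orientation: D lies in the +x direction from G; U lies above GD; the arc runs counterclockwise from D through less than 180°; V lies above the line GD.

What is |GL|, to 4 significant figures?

41.12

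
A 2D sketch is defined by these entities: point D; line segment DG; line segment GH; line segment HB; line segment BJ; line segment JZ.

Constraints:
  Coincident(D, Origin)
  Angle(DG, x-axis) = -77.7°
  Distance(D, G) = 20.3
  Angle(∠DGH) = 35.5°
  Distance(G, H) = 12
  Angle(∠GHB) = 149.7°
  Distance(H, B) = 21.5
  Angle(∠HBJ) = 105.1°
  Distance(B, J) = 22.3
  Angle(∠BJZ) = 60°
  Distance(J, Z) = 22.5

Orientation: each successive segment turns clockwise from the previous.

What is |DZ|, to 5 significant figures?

8.9461

D is at the origin; DG runs at -77.7° with length 20.3, so G = (4.3245, -19.834). ∠DGH = 35.5° gives GH at 137.80° from the x-axis; with |GH| = 12.0, H = (-4.5651, -11.773). ∠GHB = 149.7° gives HB at 107.50° from the x-axis; with |HB| = 21.5, B = (-11.030, 8.7315). ∠HBJ = 105.1° gives BJ at 32.600° from the x-axis; with |BJ| = 22.3, J = (7.7564, 20.746). ∠BJZ = 60.0° gives JZ at -87.400° from the x-axis; with |JZ| = 22.5, Z = (8.7770, -1.7307). Then |DZ| = |Z − D| = 8.9461.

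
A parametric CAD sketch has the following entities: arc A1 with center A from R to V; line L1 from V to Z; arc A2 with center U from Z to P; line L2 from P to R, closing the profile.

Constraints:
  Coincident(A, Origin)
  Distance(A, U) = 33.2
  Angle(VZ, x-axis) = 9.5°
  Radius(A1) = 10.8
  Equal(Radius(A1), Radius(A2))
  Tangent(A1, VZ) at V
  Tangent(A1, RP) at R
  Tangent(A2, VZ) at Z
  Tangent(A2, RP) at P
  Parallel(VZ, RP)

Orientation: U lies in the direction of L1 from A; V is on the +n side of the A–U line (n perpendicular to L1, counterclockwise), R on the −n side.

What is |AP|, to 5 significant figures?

34.912

The slot axis is L1's direction at 9.5°, so u = (cos 9.5°, sin 9.5°) = (0.98629, 0.16505) and n = (−sin 9.5°, cos 9.5°) = (-0.16505, 0.98629). A is at the origin and U lies 33.2 along u from A, so U = 33.2·u = (32.745, 5.4796). Tangency of A1 to both parallel lines with radius 10.8 puts V and R at A ± 10.8·n: V = (-1.7825, 10.652), R = (1.7825, -10.652). Equal radii place Z and P the same way about U: Z = U + 10.8·n = (30.962, 16.131), P = U − 10.8·n = (34.527, -5.1723). Then |AP| = |P − A| = 34.912.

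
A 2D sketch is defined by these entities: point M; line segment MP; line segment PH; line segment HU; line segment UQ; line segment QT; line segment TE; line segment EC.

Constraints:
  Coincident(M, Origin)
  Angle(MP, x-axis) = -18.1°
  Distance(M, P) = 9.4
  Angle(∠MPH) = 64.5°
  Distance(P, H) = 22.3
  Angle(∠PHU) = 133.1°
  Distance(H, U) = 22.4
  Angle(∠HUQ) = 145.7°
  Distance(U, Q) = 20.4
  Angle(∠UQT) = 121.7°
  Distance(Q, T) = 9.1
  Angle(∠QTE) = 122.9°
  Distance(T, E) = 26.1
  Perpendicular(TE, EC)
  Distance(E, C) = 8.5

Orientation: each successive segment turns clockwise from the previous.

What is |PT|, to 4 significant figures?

54.25

M is at the origin; MP runs at -18.1° with length 9.4, so P = (8.935, -2.920). ∠MPH = 64.5° gives PH at -133.6° from the x-axis; with |PH| = 22.3, H = (-6.444, -19.07). ∠PHU = 133.1° gives HU at 179.5° from the x-axis; with |HU| = 22.4, U = (-28.84, -18.87). ∠HUQ = 145.7° gives UQ at 145.2° from the x-axis; with |UQ| = 20.4, Q = (-45.59, -7.231). ∠UQT = 121.7° gives QT at 86.90° from the x-axis; with |QT| = 9.1, T = (-45.10, 1.855). Then |PT| = |T − P| = 54.25.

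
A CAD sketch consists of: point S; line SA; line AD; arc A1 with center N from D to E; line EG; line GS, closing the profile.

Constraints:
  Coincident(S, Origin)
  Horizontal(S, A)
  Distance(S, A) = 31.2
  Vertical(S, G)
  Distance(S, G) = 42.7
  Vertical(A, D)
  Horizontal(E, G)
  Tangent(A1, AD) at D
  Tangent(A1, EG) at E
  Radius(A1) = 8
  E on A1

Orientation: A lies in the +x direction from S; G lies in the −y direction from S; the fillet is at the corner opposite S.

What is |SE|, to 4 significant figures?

48.60

The virtual corner opposite S is at (31.20, -42.70). Tangency of A1 to AD means the radius ND is perpendicular to AD and A1 meets EG tangentially, so NE is at right angles to EG, with radius 8.0, so the center N sits 8.0 in from both sides at N = (23.20, -34.70). That places the tangent points at D = (31.20, -34.70) on AD and E = (23.20, -42.70) on EG. Then |SE| = |E − S| = 48.60.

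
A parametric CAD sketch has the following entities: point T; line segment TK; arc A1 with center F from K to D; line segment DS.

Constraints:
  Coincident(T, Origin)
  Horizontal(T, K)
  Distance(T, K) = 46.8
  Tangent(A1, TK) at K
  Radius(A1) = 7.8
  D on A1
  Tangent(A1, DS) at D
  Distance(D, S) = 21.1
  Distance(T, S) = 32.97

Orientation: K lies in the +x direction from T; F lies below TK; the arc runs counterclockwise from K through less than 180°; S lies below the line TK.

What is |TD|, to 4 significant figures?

40.97

Checks: |TK| = 46.80 ✓; |FD| = 7.800 ✓; ∠(FD, DS) = 90.00° ✓; |DS| = 21.10 ✓; |TS| = 32.97 ✓.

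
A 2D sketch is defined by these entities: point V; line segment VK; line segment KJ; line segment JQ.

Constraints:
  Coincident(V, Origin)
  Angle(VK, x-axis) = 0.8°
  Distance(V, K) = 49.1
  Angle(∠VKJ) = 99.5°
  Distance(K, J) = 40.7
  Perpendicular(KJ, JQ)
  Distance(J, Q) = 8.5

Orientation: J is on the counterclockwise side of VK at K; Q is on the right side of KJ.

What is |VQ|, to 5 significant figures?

74.983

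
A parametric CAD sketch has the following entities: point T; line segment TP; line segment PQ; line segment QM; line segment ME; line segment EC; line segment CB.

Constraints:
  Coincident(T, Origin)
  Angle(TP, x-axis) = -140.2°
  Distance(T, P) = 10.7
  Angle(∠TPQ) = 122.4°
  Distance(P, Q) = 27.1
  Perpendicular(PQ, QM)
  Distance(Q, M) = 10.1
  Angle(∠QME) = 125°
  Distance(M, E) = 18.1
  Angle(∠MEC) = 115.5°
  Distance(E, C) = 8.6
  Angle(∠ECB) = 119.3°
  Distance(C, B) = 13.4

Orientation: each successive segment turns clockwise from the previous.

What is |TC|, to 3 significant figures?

12.8

T is at the origin; TP runs at -140.2° with length 10.7, so P = (-8.22, -6.85). ∠TPQ = 122.4° gives PQ at 162° from the x-axis; with |PQ| = 27.1, Q = (-34.0, 1.44). PQ ⟂ QM, so QM runs at 72.2°; with |QM| = 10.1, M = (-30.9, 11.1). ∠QME = 125.0° gives ME at 17.2° from the x-axis; with |ME| = 18.1, E = (-13.6, 16.4). ∠MEC = 115.5° gives EC at -47.3° from the x-axis; with |EC| = 8.6, C = (-7.81, 10.1). Then |TC| = |C − T| = 12.8.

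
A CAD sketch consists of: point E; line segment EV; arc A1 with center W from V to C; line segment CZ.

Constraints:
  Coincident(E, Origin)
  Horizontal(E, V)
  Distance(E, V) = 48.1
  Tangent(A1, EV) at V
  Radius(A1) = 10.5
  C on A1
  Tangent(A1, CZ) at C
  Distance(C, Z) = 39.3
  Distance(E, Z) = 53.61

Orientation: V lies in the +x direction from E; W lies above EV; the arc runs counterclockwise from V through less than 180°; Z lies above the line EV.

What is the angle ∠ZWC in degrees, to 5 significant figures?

75.041°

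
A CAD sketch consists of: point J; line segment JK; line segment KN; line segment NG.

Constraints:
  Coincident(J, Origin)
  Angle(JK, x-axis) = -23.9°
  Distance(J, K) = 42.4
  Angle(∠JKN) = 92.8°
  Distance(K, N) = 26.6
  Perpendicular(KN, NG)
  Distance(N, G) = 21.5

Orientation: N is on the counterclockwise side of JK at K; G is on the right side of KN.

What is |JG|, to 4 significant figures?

69.99

∠JKN = 92.8°, so KN runs at -23.9° + (180° − 92.8°) = 63.30° from the x-axis; with |KN| = 26.6, N = K + 26.6·(cos 63.30°, sin 63.30°) = (50.72, 6.586). KN ⟂ NG; with |NG| = 21.5 on the right of KN, G = N + 21.5·(0.8934, -0.4493) = (69.92, -3.075). Then |JG| = |G − J| = 69.99.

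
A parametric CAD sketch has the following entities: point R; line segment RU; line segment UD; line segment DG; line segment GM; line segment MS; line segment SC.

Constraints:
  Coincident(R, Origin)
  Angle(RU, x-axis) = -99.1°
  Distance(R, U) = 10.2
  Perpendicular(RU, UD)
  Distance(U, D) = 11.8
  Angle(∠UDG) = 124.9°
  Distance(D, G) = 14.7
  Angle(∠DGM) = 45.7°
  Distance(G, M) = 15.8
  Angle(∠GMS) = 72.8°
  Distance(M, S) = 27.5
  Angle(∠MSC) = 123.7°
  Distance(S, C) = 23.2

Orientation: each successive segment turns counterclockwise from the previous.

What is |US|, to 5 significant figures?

22.699

R is at the origin; RU runs at -99.1° with length 10.2, so U = (-1.6132, -10.072). The perpendicularity gives UD at right angles to RU, so UD runs at -9.1000°; with |UD| = 11.8, D = (10.038, -11.938). ∠UDG = 124.9° gives DG at 46.000° from the x-axis; with |DG| = 14.7, G = (20.250, -1.3636). ∠DGM = 45.7° gives GM at -179.70° from the x-axis; with |GM| = 15.8, M = (4.4500, -1.4463). ∠GMS = 72.8° gives MS at -72.500° from the x-axis; with |MS| = 27.5, S = (12.719, -27.674). Then |US| = |S − U| = 22.699.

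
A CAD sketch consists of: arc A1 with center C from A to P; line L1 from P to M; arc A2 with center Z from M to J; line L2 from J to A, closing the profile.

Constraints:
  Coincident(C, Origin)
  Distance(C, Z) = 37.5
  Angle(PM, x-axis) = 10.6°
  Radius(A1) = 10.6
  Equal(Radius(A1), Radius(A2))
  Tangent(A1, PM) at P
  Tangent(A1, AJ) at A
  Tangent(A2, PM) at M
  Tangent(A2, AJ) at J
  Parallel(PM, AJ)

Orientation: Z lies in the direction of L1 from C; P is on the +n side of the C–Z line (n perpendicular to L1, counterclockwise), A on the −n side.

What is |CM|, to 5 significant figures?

38.969

The slot axis is L1's direction at 10.6°, so u = (cos 10.6°, sin 10.6°) = (0.98294, 0.18395) and n = (−sin 10.6°, cos 10.6°) = (-0.18395, 0.98294). C is at the origin and Z lies 37.5 along u from C, so Z = 37.5·u = (36.860, 6.8982). Tangency of A1 to both parallel lines with radius 10.6 puts P and A at C ± 10.6·n: P = (-1.9499, 10.419), A = (1.9499, -10.419). Equal radii place M and J the same way about Z: M = Z + 10.6·n = (34.910, 17.317), J = Z − 10.6·n = (38.810, -3.5209). Then |CM| = |M − C| = 38.969.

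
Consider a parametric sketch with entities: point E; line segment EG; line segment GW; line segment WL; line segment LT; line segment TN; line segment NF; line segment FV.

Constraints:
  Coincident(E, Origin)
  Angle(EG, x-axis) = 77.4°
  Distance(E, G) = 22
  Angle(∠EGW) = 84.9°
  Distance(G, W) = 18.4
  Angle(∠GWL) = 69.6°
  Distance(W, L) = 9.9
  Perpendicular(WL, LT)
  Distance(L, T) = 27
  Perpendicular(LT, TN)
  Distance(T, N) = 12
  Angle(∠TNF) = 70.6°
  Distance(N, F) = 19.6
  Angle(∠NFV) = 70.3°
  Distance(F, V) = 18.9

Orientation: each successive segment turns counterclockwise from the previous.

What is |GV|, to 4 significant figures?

13.06

E is at the origin; EG runs at 77.4° with length 22.0, so G = (4.799, 21.47). ∠EGW = 84.9° gives GW at 172.5° from the x-axis; with |GW| = 18.4, W = (-13.44, 23.87). ∠GWL = 69.6° gives WL at -77.10° from the x-axis; with |WL| = 9.9, L = (-11.23, 14.22). WL is perpendicular to LT, so LT runs at 12.90°; with |LT| = 27.0, T = (15.09, 20.25). The perpendicularity gives TN at right angles to LT, so TN runs at 102.9°; with |TN| = 12.0, N = (12.41, 31.95). ∠TNF = 70.6° gives NF at -147.7° from the x-axis; with |NF| = 19.6, F = (-4.161, 21.47). ∠NFV = 70.3° gives FV at -38.00° from the x-axis; with |FV| = 18.9, V = (10.73, 9.837). Then |GV| = |V − G| = 13.06.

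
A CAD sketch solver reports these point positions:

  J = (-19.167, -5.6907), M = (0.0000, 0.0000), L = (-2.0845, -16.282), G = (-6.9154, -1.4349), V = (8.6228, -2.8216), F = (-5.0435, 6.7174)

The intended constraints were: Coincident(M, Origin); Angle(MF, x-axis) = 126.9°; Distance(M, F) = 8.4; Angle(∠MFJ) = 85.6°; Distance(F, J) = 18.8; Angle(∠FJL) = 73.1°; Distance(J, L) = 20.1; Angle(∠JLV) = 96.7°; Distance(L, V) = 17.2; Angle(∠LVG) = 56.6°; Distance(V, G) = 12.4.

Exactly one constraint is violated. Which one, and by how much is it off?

Distance(V, G) = 12.4 — off by 3.20.

M = (0.00, 0.00) ✓; MF at 126.9° ✓; |MF| = 8.400 ✓; ∠MFJ = 85.60° ✓; |FJ| = 18.80 ✓; ∠FJL = 73.10° ✓; |JL| = 20.10 ✓; ∠JLV = 96.70° ✓; |LV| = 17.20 ✓; ∠LVG = 56.60° ✓; |VG| = 15.60 ✗.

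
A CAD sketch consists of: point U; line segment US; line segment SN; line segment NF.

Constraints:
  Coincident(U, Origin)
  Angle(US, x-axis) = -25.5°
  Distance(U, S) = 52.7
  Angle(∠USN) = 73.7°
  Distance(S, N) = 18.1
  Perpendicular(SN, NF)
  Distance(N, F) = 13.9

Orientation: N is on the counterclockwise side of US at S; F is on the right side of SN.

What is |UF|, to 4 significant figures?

64.57

U is at the origin; US runs at -25.5° with length 52.7, so S = 52.7·(cos -25.5°, sin -25.5°) = (47.57, -22.69). ∠USN = 73.7°, so SN runs at -25.5° + (180° − 73.7°) = 80.80° from the x-axis; with |SN| = 18.1, N = S + 18.1·(cos 80.80°, sin 80.80°) = (50.46, -4.821). The perpendicularity gives NF at right angles to SN; with |NF| = 13.9 on the right of SN, F = N + 13.9·(0.9871, -0.1599) = (64.18, -7.043). Then |UF| = |F − U| = 64.57.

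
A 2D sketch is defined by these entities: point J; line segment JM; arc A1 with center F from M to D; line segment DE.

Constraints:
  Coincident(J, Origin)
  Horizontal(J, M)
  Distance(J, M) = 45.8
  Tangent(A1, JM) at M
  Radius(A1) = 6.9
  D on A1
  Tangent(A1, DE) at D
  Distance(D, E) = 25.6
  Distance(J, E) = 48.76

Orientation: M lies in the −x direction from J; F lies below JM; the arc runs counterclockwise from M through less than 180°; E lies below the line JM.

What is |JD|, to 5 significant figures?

52.599

Checks: |JM| = 45.80 ✓; |FD| = 6.900 ✓; ∠(FD, DE) = 90.00° ✓; |DE| = 25.60 ✓; |JE| = 48.76 ✓.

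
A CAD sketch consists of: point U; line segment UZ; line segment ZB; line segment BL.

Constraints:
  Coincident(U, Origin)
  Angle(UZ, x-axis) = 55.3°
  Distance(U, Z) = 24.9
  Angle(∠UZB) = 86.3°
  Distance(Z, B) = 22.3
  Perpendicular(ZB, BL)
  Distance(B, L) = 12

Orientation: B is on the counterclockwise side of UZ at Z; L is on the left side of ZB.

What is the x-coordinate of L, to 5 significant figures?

-11.120

∠UZB = 86.3°, so ZB runs at 55.3° + (180° − 86.3°) = 149.00° from the x-axis; with |ZB| = 22.3, B = Z + 22.3·(cos 149.00°, sin 149.00°) = (-4.9398, 31.957). The perpendicularity gives BL at right angles to ZB; with |BL| = 12.0 on the left of ZB, L = B + 12.0·(-0.51504, -0.85717) = (-11.120, 21.671). So L.x = -11.120.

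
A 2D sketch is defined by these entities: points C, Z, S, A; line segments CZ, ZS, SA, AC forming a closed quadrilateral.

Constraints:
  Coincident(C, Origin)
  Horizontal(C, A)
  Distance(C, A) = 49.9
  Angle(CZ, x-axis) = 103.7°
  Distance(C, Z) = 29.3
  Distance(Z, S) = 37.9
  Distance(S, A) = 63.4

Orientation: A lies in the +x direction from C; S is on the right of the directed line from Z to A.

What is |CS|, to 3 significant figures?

15.7

Checks: |ZS| = 37.90 ✓; |SA| = 63.40 ✓.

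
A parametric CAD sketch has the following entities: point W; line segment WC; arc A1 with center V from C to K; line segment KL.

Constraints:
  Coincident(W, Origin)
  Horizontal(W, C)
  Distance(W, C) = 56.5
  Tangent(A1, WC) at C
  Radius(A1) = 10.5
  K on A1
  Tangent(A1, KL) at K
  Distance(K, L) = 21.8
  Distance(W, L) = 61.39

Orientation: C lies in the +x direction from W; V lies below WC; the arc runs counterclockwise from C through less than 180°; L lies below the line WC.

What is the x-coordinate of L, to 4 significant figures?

51.06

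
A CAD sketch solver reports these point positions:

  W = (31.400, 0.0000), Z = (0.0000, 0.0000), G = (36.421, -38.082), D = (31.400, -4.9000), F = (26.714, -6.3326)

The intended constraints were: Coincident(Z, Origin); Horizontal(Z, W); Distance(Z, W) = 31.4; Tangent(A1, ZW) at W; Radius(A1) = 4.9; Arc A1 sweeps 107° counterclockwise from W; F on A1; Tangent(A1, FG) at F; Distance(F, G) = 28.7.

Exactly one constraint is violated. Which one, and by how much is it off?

Distance(F, G) = 28.7 — off by 4.50.

Z = (0.00, 0.00) ✓; Z.y = 0.00, W.y = 0.00 ✓; |ZW| = 31.40 ✓; ∠(DW, WZ) = 90.00° ✓; |DW| = 4.900 ✓; bearing(D→F) − bearing(D→W) = 107.0° ✓; |DF| = 4.900 ✓; ∠(DF, FG) = 90.00° ✓; |FG| = 33.20 ✗.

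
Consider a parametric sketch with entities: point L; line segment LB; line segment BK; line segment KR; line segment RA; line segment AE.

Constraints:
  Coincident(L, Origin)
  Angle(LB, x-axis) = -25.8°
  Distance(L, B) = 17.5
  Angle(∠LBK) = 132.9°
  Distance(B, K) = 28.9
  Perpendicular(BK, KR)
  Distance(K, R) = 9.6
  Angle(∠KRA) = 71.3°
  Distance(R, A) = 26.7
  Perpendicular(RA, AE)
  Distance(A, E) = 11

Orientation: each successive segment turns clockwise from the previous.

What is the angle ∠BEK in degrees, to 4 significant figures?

103.9°

L is at the origin; LB runs at -25.8° with length 17.5, so B = (15.76, -7.617). ∠LBK = 132.9° gives BK at -72.90° from the x-axis; with |BK| = 28.9, K = (24.25, -35.24). BK ⟂ KR, so KR runs at -162.9°; with |KR| = 9.6, R = (15.08, -38.06). ∠KRA = 71.3° gives RA at 88.40° from the x-axis; with |RA| = 26.7, A = (15.82, -11.37). RA is perpendicular to AE, so AE runs at -1.600°; with |AE| = 11.0, E = (26.82, -11.68). Then cos ∠BEK = EB·EK / (|EB||EK|), giving 103.9°.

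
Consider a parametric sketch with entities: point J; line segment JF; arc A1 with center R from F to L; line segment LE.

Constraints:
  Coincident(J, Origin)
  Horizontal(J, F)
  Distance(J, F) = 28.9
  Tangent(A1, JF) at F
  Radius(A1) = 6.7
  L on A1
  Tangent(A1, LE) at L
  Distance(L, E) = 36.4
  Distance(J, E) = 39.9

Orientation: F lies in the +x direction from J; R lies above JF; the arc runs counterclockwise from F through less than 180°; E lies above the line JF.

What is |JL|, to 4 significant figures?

35.73

J is at the origin; JF is horizontal with |JF| = 28.9 and F on the +x side, so F = (28.90, 0.000). A1 meets JF tangentially, so RF is at right angles to JF, so R = F + (0, 6.7) = (28.90, 6.700). Since RL ⟂ LE (tangency), |RE| = √(6.7² + 36.4²) = 37.01 regardless of where L sits on A1. So E lies on both circle(J, 39.9) and circle(R, 37.01); the above-JF intersection is E = (10.12, 38.59). L is the foot of the tangent from E: L = (33.96, 11.09).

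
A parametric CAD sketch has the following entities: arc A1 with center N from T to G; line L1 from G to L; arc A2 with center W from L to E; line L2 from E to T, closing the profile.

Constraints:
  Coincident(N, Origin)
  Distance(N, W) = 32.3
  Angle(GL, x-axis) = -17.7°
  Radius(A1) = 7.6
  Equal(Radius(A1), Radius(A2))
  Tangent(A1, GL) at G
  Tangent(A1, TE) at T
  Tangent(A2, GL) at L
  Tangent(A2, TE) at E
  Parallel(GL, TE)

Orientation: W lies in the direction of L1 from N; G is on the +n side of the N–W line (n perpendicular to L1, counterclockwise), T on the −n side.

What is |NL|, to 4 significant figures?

33.18

Tangency of A1 to both parallel lines with radius 7.6 puts G and T at N ± 7.6·n: G = (2.311, 7.240), T = (-2.311, -7.240). Equal radii place L and E the same way about W: L = W + 7.6·n = (33.08, -2.580), E = W − 7.6·n = (28.46, -17.06). Then |NL| = |L − N| = 33.18.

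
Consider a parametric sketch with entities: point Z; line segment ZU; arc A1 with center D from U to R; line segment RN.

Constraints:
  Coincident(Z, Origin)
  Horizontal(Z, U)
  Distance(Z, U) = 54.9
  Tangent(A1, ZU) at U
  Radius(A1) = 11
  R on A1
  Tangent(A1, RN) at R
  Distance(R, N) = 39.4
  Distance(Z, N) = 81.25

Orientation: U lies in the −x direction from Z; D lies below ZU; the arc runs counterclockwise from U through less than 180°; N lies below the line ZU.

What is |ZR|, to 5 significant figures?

66.914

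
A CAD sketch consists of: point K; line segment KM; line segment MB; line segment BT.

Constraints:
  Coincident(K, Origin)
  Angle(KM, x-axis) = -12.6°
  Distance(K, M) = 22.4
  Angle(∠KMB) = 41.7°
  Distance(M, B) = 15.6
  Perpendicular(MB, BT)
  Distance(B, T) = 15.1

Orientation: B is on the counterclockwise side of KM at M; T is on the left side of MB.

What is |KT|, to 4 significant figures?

1.142

K is at the origin; KM runs at -12.6° with length 22.4, so M = 22.4·(cos -12.6°, sin -12.6°) = (21.86, -4.886). ∠KMB = 41.7°, so MB runs at -12.6° + (180° − 41.7°) = 125.7° from the x-axis; with |MB| = 15.6, B = M + 15.6·(cos 125.7°, sin 125.7°) = (12.76, 7.782). The perpendicularity gives BT at right angles to MB; with |BT| = 15.1 on the left of MB, T = B + 15.1·(-0.8121, -0.5835) = (0.4948, -1.029). Then |KT| = |T − K| = 1.142.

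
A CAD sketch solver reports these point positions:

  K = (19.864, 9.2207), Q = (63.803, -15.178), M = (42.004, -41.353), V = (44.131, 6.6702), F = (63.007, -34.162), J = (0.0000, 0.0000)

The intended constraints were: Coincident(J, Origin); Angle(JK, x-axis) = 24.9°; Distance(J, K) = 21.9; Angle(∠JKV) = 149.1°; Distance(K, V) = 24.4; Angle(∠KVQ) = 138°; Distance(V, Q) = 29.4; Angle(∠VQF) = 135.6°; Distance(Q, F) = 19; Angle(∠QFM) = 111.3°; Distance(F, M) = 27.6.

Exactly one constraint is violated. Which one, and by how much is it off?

Distance(F, M) = 27.6 — off by 5.40.

J = (0.00, 0.00) ✓; JK at 24.90° ✓; |JK| = 21.90 ✓; ∠JKV = 149.1° ✓; |KV| = 24.40 ✓; ∠KVQ = 138.0° ✓; |VQ| = 29.40 ✓; ∠VQF = 135.6° ✓; |QF| = 19.00 ✓; ∠QFM = 111.3° ✓; |FM| = 22.20 ✗.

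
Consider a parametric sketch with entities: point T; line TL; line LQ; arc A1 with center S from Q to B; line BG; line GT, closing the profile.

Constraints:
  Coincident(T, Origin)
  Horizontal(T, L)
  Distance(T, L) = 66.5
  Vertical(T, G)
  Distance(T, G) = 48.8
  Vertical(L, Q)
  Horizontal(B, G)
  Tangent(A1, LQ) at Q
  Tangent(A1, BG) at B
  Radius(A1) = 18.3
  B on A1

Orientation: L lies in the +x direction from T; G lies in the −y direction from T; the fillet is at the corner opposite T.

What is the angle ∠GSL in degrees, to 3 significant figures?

142°

T and G share the same x with |TG| = 48.8 and G on the −y side, so G = (0.00, -48.8). The virtual corner opposite T is at (66.5, -48.8). Since A1 is tangent to LQ there, SQ ⟂ LQ and the tangent condition forces SB to be normal to BG, with radius 18.3, so the center S sits 18.3 in from both sides at S = (48.2, -30.5). Then cos ∠GSL = SG·SL / (|SG||SL|), giving 142°.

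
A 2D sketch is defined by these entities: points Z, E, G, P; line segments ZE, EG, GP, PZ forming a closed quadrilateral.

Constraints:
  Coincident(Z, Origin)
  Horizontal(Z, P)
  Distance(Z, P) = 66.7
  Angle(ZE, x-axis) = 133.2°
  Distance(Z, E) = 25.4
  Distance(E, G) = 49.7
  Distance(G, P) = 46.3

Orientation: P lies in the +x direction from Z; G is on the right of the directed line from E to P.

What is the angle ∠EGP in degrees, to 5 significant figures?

127.47°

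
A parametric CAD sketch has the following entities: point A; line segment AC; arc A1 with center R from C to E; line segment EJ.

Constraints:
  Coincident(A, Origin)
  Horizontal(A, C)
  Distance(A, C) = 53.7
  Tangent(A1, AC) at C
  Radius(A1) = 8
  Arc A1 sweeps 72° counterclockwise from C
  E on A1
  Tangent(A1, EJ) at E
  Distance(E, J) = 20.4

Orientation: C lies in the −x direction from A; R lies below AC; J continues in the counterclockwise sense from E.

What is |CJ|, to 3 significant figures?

28.5

A is at the origin; AC is horizontal with |AC| = 53.7 and C on the −x side, so C = (-53.7, 0.00). The tangent condition forces RC to be normal to AC, so R = C + (0, -8) = (-53.7, -8.00). On A1, C sits at bearing 90° from R; a 72° counterclockwise sweep puts E at bearing 162°, so E = R + 8.0·(cos 162°, sin 162°) = (-61.3, -5.53). A1 meets EJ tangentially, so RE is at right angles to EJ, so EJ runs along (−sin 162°, cos 162°); with |EJ| = 20.4, J = (-67.6, -24.9). Then |CJ| = |J − C| = 28.5.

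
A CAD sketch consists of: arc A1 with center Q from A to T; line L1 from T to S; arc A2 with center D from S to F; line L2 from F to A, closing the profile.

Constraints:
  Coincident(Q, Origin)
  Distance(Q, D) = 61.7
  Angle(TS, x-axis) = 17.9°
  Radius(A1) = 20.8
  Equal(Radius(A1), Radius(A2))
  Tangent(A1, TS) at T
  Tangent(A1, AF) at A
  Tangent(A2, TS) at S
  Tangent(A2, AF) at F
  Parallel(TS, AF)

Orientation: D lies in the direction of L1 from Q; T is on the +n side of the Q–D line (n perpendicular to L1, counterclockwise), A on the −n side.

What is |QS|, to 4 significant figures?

65.11

Tangency of A1 to both parallel lines with radius 20.8 puts T and A at Q ± 20.8·n: T = (-6.393, 19.79), A = (6.393, -19.79). Equal radii place S and F the same way about D: S = D + 20.8·n = (52.32, 38.76), F = D − 20.8·n = (65.11, -0.8293). Then |QS| = |S − Q| = 65.11.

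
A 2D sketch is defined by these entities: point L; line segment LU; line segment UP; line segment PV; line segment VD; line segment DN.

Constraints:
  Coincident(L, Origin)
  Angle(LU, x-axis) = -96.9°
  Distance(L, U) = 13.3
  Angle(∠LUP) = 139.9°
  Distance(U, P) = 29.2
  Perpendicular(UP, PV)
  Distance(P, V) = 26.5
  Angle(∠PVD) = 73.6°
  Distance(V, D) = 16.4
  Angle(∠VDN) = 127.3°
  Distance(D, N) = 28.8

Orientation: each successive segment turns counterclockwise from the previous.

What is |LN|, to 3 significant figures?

19.1

L is at the origin; LU runs at -96.9° with length 13.3, so U = (-1.60, -13.2). ∠LUP = 139.9° gives UP at -56.8° from the x-axis; with |UP| = 29.2, P = (14.4, -37.6). UP ⟂ PV, so PV runs at 33.2°; with |PV| = 26.5, V = (36.6, -23.1). ∠PVD = 73.6° gives VD at 140° from the x-axis; with |VD| = 16.4, D = (24.1, -12.5). ∠VDN = 127.3° gives DN at -168° from the x-axis; with |DN| = 28.8, N = (-4.06, -18.6). Then |LN| = |N − L| = 19.1.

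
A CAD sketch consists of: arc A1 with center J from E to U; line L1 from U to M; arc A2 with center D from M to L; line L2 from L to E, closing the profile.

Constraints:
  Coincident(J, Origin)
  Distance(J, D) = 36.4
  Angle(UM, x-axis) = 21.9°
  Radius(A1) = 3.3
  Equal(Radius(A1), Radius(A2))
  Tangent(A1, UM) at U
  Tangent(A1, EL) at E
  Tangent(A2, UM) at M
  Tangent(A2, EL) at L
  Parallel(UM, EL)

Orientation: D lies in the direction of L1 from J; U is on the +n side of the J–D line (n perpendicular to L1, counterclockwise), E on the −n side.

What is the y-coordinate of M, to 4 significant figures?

16.64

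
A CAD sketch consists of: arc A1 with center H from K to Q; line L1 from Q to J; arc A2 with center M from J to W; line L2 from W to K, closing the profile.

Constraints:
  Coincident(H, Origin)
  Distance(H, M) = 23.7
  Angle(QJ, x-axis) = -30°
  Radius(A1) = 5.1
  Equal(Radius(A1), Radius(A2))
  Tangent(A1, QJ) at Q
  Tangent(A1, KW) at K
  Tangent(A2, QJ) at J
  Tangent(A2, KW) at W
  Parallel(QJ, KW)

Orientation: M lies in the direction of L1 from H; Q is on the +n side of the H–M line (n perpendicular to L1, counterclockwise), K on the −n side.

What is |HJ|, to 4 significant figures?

24.24

The slot axis is L1's direction at -30.0°, so u = (cos -30.0°, sin -30.0°) = (0.8660, -0.5000) and n = (−sin -30.0°, cos -30.0°) = (0.5000, 0.8660). H is at the origin and M lies 23.7 along u from H, so M = 23.7·u = (20.52, -11.85). Tangency of A1 to both parallel lines with radius 5.1 puts Q and K at H ± 5.1·n: Q = (2.550, 4.417), K = (-2.550, -4.417). Equal radii place J and W the same way about M: J = M + 5.1·n = (23.07, -7.433), W = M − 5.1·n = (17.97, -16.27). Then |HJ| = |J − H| = 24.24.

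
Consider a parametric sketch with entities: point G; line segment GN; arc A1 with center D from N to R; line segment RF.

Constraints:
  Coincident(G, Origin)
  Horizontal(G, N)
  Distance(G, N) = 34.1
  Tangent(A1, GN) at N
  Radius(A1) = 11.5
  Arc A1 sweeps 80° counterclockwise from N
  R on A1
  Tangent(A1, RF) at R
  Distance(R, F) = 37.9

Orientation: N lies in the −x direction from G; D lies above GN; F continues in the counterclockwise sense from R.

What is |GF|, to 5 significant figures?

49.548

On A1, N sits at bearing -90° from D; an 80° counterclockwise sweep puts R at bearing -10°, so R = D + 11.5·(cos -10°, sin -10°) = (-22.775, 9.5030). The tangent condition forces DR to be normal to RF, so RF runs along (−sin -10°, cos -10°); with |RF| = 37.9, F = (-16.193, 46.827). Then |GF| = |F − G| = 49.548.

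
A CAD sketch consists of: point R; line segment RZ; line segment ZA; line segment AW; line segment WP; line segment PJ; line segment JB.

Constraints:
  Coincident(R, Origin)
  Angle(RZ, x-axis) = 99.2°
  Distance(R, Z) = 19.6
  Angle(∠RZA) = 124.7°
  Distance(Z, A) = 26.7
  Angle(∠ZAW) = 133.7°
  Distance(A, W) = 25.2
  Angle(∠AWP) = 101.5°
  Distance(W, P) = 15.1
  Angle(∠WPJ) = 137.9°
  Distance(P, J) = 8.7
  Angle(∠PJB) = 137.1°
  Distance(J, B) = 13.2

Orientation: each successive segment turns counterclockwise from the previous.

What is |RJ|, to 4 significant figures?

41.58

R is at the origin; RZ runs at 99.2° with length 19.6, so Z = (-3.134, 19.35). ∠RZA = 124.7° gives ZA at 154.5° from the x-axis; with |ZA| = 26.7, A = (-27.23, 30.84). ∠ZAW = 133.7° gives AW at -159.2° from the x-axis; with |AW| = 25.2, W = (-50.79, 21.89). ∠AWP = 101.5° gives WP at -80.70° from the x-axis; with |WP| = 15.1, P = (-48.35, 6.992). ∠WPJ = 137.9° gives PJ at -38.60° from the x-axis; with |PJ| = 8.7, J = (-41.55, 1.565). Then |RJ| = |J − R| = 41.58.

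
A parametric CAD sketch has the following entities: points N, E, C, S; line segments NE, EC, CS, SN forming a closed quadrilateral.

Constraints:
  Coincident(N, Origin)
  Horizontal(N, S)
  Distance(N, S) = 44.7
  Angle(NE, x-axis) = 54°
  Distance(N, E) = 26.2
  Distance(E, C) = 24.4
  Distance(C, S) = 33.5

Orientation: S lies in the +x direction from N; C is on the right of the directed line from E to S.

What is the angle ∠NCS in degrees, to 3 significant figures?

161°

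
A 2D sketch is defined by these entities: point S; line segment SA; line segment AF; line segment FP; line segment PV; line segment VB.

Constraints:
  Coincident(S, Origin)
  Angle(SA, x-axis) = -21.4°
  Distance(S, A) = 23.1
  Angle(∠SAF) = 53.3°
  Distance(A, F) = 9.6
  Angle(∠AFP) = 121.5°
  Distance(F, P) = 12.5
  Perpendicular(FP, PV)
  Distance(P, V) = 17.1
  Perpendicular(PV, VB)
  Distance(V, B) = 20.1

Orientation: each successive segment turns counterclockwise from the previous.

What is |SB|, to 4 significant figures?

27.86

S is at the origin; SA runs at -21.4° with length 23.1, so A = (21.51, -8.429). ∠SAF = 53.3° gives AF at 105.3° from the x-axis; with |AF| = 9.6, F = (18.97, 0.8311). ∠AFP = 121.5° gives FP at 163.8° from the x-axis; with |FP| = 12.5, P = (6.971, 4.318). The perpendicularity gives PV at right angles to FP, so PV runs at -106.2°; with |PV| = 17.1, V = (2.200, -12.10). PV is perpendicular to VB, so VB runs at -16.20°; with |VB| = 20.1, B = (21.50, -17.71). Then |SB| = |B − S| = 27.86.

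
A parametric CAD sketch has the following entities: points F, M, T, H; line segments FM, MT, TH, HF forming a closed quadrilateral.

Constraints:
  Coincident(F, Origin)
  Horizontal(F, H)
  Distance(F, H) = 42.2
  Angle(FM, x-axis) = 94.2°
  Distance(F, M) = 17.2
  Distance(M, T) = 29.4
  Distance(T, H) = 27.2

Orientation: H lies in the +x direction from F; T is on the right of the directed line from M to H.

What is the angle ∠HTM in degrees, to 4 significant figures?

111.2°

Checks: |MT| = 29.40 ✓; |TH| = 27.20 ✓.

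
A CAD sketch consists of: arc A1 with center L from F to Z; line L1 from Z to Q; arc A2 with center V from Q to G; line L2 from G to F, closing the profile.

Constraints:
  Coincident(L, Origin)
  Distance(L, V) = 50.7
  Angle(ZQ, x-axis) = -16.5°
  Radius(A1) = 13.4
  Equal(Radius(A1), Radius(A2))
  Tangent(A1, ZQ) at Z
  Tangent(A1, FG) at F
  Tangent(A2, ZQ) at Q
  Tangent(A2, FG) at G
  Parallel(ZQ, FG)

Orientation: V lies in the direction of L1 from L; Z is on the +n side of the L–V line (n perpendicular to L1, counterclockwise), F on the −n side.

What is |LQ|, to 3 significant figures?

52.4

Tangency of A1 to both parallel lines with radius 13.4 puts Z and F at L ± 13.4·n: Z = (3.81, 12.8), F = (-3.81, -12.8). Equal radii place Q and G the same way about V: Q = V + 13.4·n = (52.4, -1.55), G = V − 13.4·n = (44.8, -27.2). Then |LQ| = |Q − L| = 52.4.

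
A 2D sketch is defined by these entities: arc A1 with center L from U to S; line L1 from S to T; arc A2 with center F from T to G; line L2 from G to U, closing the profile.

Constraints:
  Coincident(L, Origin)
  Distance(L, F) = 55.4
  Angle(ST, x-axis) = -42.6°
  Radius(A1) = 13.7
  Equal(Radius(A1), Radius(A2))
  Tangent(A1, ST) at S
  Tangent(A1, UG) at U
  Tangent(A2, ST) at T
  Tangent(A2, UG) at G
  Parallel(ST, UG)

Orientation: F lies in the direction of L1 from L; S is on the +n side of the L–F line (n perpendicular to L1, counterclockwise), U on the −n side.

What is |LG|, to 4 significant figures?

57.07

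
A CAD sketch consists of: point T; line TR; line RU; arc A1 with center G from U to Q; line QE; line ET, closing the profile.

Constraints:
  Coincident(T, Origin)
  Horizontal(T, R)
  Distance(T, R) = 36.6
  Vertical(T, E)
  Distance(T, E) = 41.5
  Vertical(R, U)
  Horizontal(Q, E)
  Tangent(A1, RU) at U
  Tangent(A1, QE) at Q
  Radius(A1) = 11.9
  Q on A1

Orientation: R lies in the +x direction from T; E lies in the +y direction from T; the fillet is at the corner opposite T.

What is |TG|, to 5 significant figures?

38.552

T and E share the same x with |TE| = 41.5 and E on the +y side, so E = (0.0000, 41.500). The virtual corner opposite T is at (36.600, 41.500). The tangent condition forces GU to be normal to RU and since A1 is tangent to QE there, GQ ⟂ QE, with radius 11.9, so the center G sits 11.9 in from both sides at G = (24.700, 29.600). Then |TG| = |G − T| = 38.552.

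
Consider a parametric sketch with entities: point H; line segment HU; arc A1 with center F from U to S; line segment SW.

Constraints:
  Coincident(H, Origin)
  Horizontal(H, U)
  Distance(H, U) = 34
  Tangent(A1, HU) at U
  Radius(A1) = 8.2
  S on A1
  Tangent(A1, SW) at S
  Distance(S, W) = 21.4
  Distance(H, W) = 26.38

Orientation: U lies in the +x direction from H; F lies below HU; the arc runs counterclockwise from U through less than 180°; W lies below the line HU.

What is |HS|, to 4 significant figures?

27.42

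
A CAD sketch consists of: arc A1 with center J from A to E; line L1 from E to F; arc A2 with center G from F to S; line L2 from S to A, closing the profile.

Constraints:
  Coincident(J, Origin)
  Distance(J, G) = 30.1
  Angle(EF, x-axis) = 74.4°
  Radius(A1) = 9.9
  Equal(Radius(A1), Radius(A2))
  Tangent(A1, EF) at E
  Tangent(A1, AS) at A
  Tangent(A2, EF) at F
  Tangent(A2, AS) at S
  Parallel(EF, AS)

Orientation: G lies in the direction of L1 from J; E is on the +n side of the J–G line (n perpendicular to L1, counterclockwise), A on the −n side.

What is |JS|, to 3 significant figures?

31.7

The slot axis is L1's direction at 74.4°, so u = (cos 74.4°, sin 74.4°) = (0.269, 0.963) and n = (−sin 74.4°, cos 74.4°) = (-0.963, 0.269). J is at the origin and G lies 30.1 along u from J, so G = 30.1·u = (8.09, 29.0). Tangency of A1 to both parallel lines with radius 9.9 puts E and A at J ± 9.9·n: E = (-9.54, 2.66), A = (9.54, -2.66). Equal radii place F and S the same way about G: F = G + 9.9·n = (-1.44, 31.7), S = G − 9.9·n = (17.6, 26.3). Then |JS| = |S − J| = 31.7.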